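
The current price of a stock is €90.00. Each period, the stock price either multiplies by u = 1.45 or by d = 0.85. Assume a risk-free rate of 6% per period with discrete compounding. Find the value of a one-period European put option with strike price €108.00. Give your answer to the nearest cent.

€19.32

Risk-neutral probability p = (1 + 0.06 − 0.85)/(1.45 − 0.85) = 0.2100/0.6000 = 0.3500
Terminal stock prices: S_u = 130.5, S_d = 76.5
Terminal payoffs (K − S): max(-22.5, 0) = 0, max(31.5, 0) = 31.5
Node 0 (S = 90): V_0 = 1/1.06·[0.3500·0.0000 + 0.6500·31.5000] = 19.3160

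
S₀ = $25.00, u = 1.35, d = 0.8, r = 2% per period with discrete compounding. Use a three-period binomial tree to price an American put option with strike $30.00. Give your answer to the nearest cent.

$7.12

Risk-neutral probability p = (1 + 0.02 − 0.8)/(1.35 − 0.8) = 0.2200/0.5500 = 0.4000
Terminal stock prices: S_uuu = 61.51, S_uud = 36.45, S_udd = 21.6, S_ddd = 12.8
Terminal payoffs (K − S): max(-31.51, 0) = 0, max(-6.45, 0) = 0, max(8.4, 0) = 8.4, max(17.2, 0) = 17.2
Node uu (S = 45.56): continuation = 1/1.02·[0.4000·0.0000 + 0.6000·0.0000] = 0.0000; exercise value = 0.0000 ≤ continuation, so V_uu = 0.0000
Node ud (S = 27): continuation = 1/1.02·[0.4000·0.0000 + 0.6000·8.4000] = 4.9412; exercise value = 3.0000 ≤ continuation, so V_ud = 4.9412
Node dd (S = 16): continuation = 1/1.02·[0.4000·8.4000 + 0.6000·17.2000] = 13.4118; exercise value = 14.0000 > continuation, so V_dd = 14.0000 (exercise)
Node u (S = 33.75): continuation = 1/1.02·[0.4000·0.0000 + 0.6000·4.9412] = 2.9066; exercise value = 0.0000 ≤ continuation, so V_u = 2.9066
Node d (S = 20): continuation = 1/1.02·[0.4000·4.9412 + 0.6000·14.0000] = 10.1730; exercise value = 10.0000 ≤ continuation, so V_d = 10.1730
Node 0 (S = 25): continuation = 1/1.02·[0.4000·2.9066 + 0.6000·10.1730] = 7.1240; exercise value = 5.0000 ≤ continuation, so V_0 = 7.1240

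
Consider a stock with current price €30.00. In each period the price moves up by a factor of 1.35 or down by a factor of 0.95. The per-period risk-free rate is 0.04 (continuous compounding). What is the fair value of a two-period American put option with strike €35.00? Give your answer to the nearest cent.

€5.00

Risk-neutral probability p = (e^0.04 − 0.95)/(1.35 − 0.95) = 0.0908/0.4000 = 0.2270
Terminal stock prices: S_uu = 54.68, S_ud = 38.48, S_dd = 27.07
Terminal payoffs (K − S): max(-19.68, 0) = 0, max(-3.475, 0) = 0, max(7.925, 0) = 7.925
Node u (S = 40.5): continuation = e^(−0.04)·[0.2270·0.0000 + 0.7730·0.0000] = 0.0000; exercise value = 0.0000 ≤ continuation, so V_u = 0.0000
Node d (S = 28.5): continuation = e^(−0.04)·[0.2270·0.0000 + 0.7730·7.9250] = 5.8856; exercise value = 6.5000 > continuation, so V_d = 6.5000 (exercise)
Node 0 (S = 30): continuation = e^(−0.04)·[0.2270·0.0000 + 0.7730·6.5000] = 4.8273; exercise value = 5.0000 > continuation, so V_0 = 5.0000 (exercise)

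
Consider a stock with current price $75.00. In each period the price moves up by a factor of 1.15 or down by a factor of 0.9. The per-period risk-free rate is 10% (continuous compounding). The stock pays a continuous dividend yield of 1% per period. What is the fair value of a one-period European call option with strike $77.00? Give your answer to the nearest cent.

Per-period risk-free factor R = e^0.1 = 1.1052; dividend-adjusted growth = e^(0.1−0.01) = 1.0942.
Risk-neutral probability p = (1.0942 − 0.9)/(1.15 − 0.9) = 0.1942/0.2500 = 0.7767
Terminal stock prices: S_u = 86.25, S_d = 67.5
Terminal payoffs (S − K): max(9.25, 0) = 9.25, max(-9.5, 0) = 0
Node 0 (S = 75): V_0 = e^(−0.1)·[0.7767·9.2500 + 0.2233·0.0000] = 6.5008

$6.50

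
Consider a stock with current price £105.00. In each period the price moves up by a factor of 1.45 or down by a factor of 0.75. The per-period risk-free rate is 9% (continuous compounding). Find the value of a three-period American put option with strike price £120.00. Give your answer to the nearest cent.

£22.50

Risk-neutral probability p = (e^0.09 − 0.75)/(1.45 − 0.75) = 0.3442/0.7000 = 0.4917
Terminal stock prices: S_uuu = 320.1, S_uud = 165.6, S_udd = 85.64, S_ddd = 44.3
Terminal payoffs (K − S): max(-200.1, 0) = 0, max(-45.57, 0) = 0, max(34.36, 0) = 34.36, max(75.7, 0) = 75.7
Node uu (S = 220.8): continuation = e^(−0.09)·[0.4917·0.0000 + 0.5083·0.0000] = 0.0000; exercise value = 0.0000 ≤ continuation, so V_uu = 0.0000
Node ud (S = 114.2): continuation = e^(−0.09)·[0.4917·0.0000 + 0.5083·34.3594] = 15.9624; exercise value = 5.8125 ≤ continuation, so V_ud = 15.9624
Node dd (S = 59.06): continuation = e^(−0.09)·[0.4917·34.3594 + 0.5083·75.7031] = 50.6092; exercise value = 60.9375 > continuation, so V_dd = 60.9375 (exercise)
Node u (S = 152.2): continuation = e^(−0.09)·[0.4917·0.0000 + 0.5083·15.9624] = 7.4157; exercise value = 0.0000 ≤ continuation, so V_u = 7.4157
Node d (S = 78.75): continuation = e^(−0.09)·[0.4917·15.9624 + 0.5083·60.9375] = 35.4827; exercise value = 41.2500 > continuation, so V_d = 41.2500 (exercise)
Node 0 (S = 105): continuation = e^(−0.09)·[0.4917·7.4157 + 0.5083·41.2500] = 22.4959; exercise value = 15.0000 ≤ continuation, so V_0 = 22.4959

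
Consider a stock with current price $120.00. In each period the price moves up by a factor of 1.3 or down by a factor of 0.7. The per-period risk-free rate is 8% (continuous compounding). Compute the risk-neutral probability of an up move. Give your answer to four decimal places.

Risk-neutral probability p = (e^0.08 − 0.7)/(1.3 − 0.7) = 0.3833/0.6000 = 0.6388

p = 0.6388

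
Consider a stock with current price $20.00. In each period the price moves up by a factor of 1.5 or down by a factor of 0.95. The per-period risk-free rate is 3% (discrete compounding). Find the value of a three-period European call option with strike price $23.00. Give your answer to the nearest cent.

Risk-neutral probability p = (1 + 0.03 − 0.95)/(1.5 − 0.95) = 0.0800/0.5500 = 0.1455
Terminal stock prices: S_uuu = 67.5, S_uud = 42.75, S_udd = 27.07, S_ddd = 17.15
Terminal payoffs (S − K): max(44.5, 0) = 44.5, max(19.75, 0) = 19.75, max(4.075, 0) = 4.075, max(-5.853, 0) = 0
Node uu (S = 45): V_uu = 1/1.03·[0.1455·44.5000 + 0.8545·19.7500] = 22.6699
Node ud (S = 28.5): V_ud = 1/1.03·[0.1455·19.7500 + 0.8545·4.0750] = 6.1699
Node dd (S = 18.05): V_dd = 1/1.03·[0.1455·4.0750 + 0.8545·0.0000] = 0.5755
Node u (S = 30): V_u = 1/1.03·[0.1455·22.6699 + 0.8545·6.1699] = 8.3203
Node d (S = 19): V_d = 1/1.03·[0.1455·6.1699 + 0.8545·0.5755] = 1.3487
Node 0 (S = 20): V_0 = 1/1.03·[0.1455·8.3203 + 0.8545·1.3487] = 2.2940

$2.29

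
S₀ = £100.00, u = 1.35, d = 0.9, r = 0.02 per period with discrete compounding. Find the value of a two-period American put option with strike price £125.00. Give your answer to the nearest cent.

£25.82

Risk-neutral probability p = (1 + 0.02 − 0.9)/(1.35 − 0.9) = 0.1200/0.4500 = 0.2667
Terminal stock prices: S_uu = 182.3, S_ud = 121.5, S_dd = 81
Terminal payoffs (K − S): max(-57.25, 0) = 0, max(3.5, 0) = 3.5, max(44, 0) = 44
Node u (S = 135): continuation = 1/1.02·[0.2667·0.0000 + 0.7333·3.5000] = 2.5163; exercise value = 0.0000 ≤ continuation, so V_u = 2.5163
Node d (S = 90): continuation = 1/1.02·[0.2667·3.5000 + 0.7333·44.0000] = 32.5490; exercise value = 35.0000 > continuation, so V_d = 35.0000 (exercise)
Node 0 (S = 100): continuation = 1/1.02·[0.2667·2.5163 + 0.7333·35.0000] = 25.8213; exercise value = 25.0000 ≤ continuation, so V_0 = 25.8213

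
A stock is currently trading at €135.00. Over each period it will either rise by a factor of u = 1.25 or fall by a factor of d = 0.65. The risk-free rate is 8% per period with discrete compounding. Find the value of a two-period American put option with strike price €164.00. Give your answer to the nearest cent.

Risk-neutral probability p = (1 + 0.08 − 0.65)/(1.25 − 0.65) = 0.4300/0.6000 = 0.7167
Terminal stock prices: S_uu = 210.9, S_ud = 109.7, S_dd = 57.04
Terminal payoffs (K − S): max(-46.94, 0) = 0, max(54.31, 0) = 54.31, max(107, 0) = 107
Node u (S = 168.8): continuation = 1/1.08·[0.7167·0.0000 + 0.2833·54.3125] = 14.2486; exercise value = 0.0000 ≤ continuation, so V_u = 14.2486
Node d (S = 87.75): continuation = 1/1.08·[0.7167·54.3125 + 0.2833·106.9625] = 64.1019; exercise value = 76.2500 > continuation, so V_d = 76.2500 (exercise)
Node 0 (S = 135): continuation = 1/1.08·[0.7167·14.2486 + 0.2833·76.2500] = 29.4590; exercise value = 29.0000 ≤ continuation, so V_0 = 29.4590

€29.46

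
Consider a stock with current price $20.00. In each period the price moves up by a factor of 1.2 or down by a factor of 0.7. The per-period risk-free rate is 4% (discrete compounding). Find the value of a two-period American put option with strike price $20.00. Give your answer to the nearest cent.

$2.49

Risk-neutral probability p = (1 + 0.04 − 0.7)/(1.2 − 0.7) = 0.3400/0.5000 = 0.6800
Terminal stock prices: S_uu = 28.8, S_ud = 16.8, S_dd = 9.8
Terminal payoffs (K − S): max(-8.8, 0) = 0, max(3.2, 0) = 3.2, max(10.2, 0) = 10.2
Node u (S = 24): continuation = 1/1.04·[0.6800·0.0000 + 0.3200·3.2000] = 0.9846; exercise value = 0.0000 ≤ continuation, so V_u = 0.9846
Node d (S = 14): continuation = 1/1.04·[0.6800·3.2000 + 0.3200·10.2000] = 5.2308; exercise value = 6.0000 > continuation, so V_d = 6.0000 (exercise)
Node 0 (S = 20): continuation = 1/1.04·[0.6800·0.9846 + 0.3200·6.0000] = 2.4899; exercise value = 0.0000 ≤ continuation, so V_0 = 2.4899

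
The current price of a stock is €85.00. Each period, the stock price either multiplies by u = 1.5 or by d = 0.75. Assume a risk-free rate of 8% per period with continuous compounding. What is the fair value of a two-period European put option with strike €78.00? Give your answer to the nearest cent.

Risk-neutral probability p = (e^0.08 − 0.75)/(1.5 − 0.75) = 0.3333/0.7500 = 0.4444
Terminal stock prices: S_uu = 191.2, S_ud = 95.62, S_dd = 47.81
Terminal payoffs (K − S): max(-113.2, 0) = 0, max(-17.62, 0) = 0, max(30.19, 0) = 30.19
Node u (S = 127.5): V_u = e^(−0.08)·[0.4444·0.0000 + 0.5556·0.0000] = 0.0000
Node d (S = 63.75): V_d = e^(−0.08)·[0.4444·0.0000 + 0.5556·30.1875] = 15.4831
Node 0 (S = 85): V_0 = e^(−0.08)·[0.4444·0.0000 + 0.5556·15.4831] = 7.9413

€7.94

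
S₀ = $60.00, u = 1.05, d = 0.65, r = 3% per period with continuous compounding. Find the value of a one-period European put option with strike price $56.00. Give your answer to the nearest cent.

$0.81

Risk-neutral probability p = (e^0.03 − 0.65)/(1.05 − 0.65) = 0.3805/0.4000 = 0.9511
Terminal stock prices: S_u = 63, S_d = 39
Terminal payoffs (K − S): max(-7, 0) = 0, max(17, 0) = 17
Node 0 (S = 60): V_0 = e^(−0.03)·[0.9511·0.0000 + 0.0489·17.0000] = 0.8061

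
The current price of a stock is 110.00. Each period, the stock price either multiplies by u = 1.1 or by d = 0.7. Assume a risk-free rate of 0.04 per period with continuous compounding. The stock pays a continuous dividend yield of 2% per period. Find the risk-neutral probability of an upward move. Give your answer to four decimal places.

Per-period risk-free factor R = e^0.04 = 1.0408; dividend-adjusted growth = e^(0.04−0.02) = 1.0202.
Risk-neutral probability p = (1.0202 − 0.7)/(1.1 − 0.7) = 0.3202/0.4000 = 0.8005

p = 0.8005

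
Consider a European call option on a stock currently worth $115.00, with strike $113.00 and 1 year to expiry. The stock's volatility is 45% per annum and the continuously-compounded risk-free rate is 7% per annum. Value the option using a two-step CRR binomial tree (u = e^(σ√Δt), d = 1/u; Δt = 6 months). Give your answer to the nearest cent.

$22.98

CRR parameters: u = e^(σ√Δt) = e^(0.45·√0.5) = 1.3746, d = 1/u = 0.7275
Per-period rate: rΔt = 0.07·0.5 = 0.035, so R = e^0.035 = 1.0356
Risk-neutral probability p = (e^0.035 − 0.7275)/(1.3746 − 0.7275) = 0.3082/0.6472 = 0.4762
Terminal stock prices: S_uu = 217.3, S_ud = 115, S_dd = 60.86
Terminal payoffs (S − K): max(104.3, 0) = 104.3, max(2, 0) = 2, max(-52.14, 0) = 0
Node u (S = 158.1): V_u = e^(−0.035)·[0.4762·104.3107 + 0.5238·2.0000] = 48.9712
Node d (S = 83.66): V_d = e^(−0.035)·[0.4762·2.0000 + 0.5238·0.0000] = 0.9196
Node 0 (S = 115): V_0 = e^(−0.035)·[0.4762·48.9712 + 0.5238·0.9196] = 22.9809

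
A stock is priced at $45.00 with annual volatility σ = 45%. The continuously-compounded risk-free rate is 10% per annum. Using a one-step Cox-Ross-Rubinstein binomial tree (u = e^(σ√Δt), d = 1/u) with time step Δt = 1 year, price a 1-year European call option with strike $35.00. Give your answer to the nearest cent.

$16.17

CRR parameters: u = e^(σ√Δt) = e^(0.45·√1) = 1.5683, d = 1/u = 0.6376
Per-period rate: rΔt = 0.1·1 = 0.1, so R = e^0.1 = 1.1052
Risk-neutral probability p = (e^0.1 − 0.6376)/(1.5683 − 0.6376) = 0.4675/0.9307 = 0.5024
Terminal stock prices: S_u = 70.57, S_d = 28.69
Terminal payoffs (S − K): max(35.57, 0) = 35.57, max(-6.307, 0) = 0
Node 0 (S = 45): V_0 = e^(−0.1)·[0.5024·35.5740 + 0.4976·0.0000] = 16.1705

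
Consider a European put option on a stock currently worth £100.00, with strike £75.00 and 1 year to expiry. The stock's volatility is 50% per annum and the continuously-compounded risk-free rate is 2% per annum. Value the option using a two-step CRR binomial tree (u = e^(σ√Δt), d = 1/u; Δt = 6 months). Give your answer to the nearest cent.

CRR parameters: u = e^(σ√Δt) = e^(0.5·√0.5) = 1.4241, d = 1/u = 0.7022
Per-period rate: rΔt = 0.02·0.5 = 0.01, so R = e^0.01 = 1.0101
Risk-neutral probability p = (e^0.01 − 0.7022)/(1.4241 − 0.7022) = 0.3079/0.7219 = 0.4264
Terminal stock prices: S_uu = 202.8, S_ud = 100, S_dd = 49.31
Terminal payoffs (K − S): max(-127.8, 0) = 0, max(-25, 0) = 0, max(25.69, 0) = 25.69
Node u (S = 142.4): V_u = e^(−0.01)·[0.4264·0.0000 + 0.5736·0.0000] = 0.0000
Node d (S = 70.22): V_d = e^(−0.01)·[0.4264·0.0000 + 0.5736·25.6931] = 14.5899
Node 0 (S = 100): V_0 = e^(−0.01)·[0.4264·0.0000 + 0.5736·14.5899] = 8.2849

£8.28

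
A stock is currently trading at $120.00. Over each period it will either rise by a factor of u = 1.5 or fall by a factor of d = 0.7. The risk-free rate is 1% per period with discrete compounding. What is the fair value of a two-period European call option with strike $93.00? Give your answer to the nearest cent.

Risk-neutral probability p = (1 + 0.01 − 0.7)/(1.5 − 0.7) = 0.3100/0.8000 = 0.3875
Terminal stock prices: S_uu = 270, S_ud = 126, S_dd = 58.8
Terminal payoffs (S − K): max(177, 0) = 177, max(33, 0) = 33, max(-34.2, 0) = 0
Node u (S = 180): V_u = 1/1.01·[0.3875·177.0000 + 0.6125·33.0000] = 87.9208
Node d (S = 84): V_d = 1/1.01·[0.3875·33.0000 + 0.6125·0.0000] = 12.6609
Node 0 (S = 120): V_0 = 1/1.01·[0.3875·87.9208 + 0.6125·12.6609] = 41.4100

$41.41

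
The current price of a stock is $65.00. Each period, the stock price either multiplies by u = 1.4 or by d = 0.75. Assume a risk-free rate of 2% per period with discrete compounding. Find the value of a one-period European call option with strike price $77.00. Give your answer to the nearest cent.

$5.70

Risk-neutral probability p = (1 + 0.02 − 0.75)/(1.4 − 0.75) = 0.2700/0.6500 = 0.4154
Terminal stock prices: S_u = 91, S_d = 48.75
Terminal payoffs (S − K): max(14, 0) = 14, max(-28.25, 0) = 0
Node 0 (S = 65): V_0 = 1/1.02·[0.4154·14.0000 + 0.5846·0.0000] = 5.7014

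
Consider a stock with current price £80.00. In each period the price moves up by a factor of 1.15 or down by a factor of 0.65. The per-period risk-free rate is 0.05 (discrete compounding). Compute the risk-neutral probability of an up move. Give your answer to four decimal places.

p = 0.8000

Risk-neutral probability p = (1 + 0.05 − 0.65)/(1.15 − 0.65) = 0.4000/0.5000 = 0.8000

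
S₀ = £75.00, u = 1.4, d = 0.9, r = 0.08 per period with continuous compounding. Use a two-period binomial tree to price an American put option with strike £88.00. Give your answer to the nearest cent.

Risk-neutral probability p = (e^0.08 − 0.9)/(1.4 − 0.9) = 0.1833/0.5000 = 0.3666
Terminal stock prices: S_uu = 147, S_ud = 94.5, S_dd = 60.75
Terminal payoffs (K − S): max(-59, 0) = 0, max(-6.5, 0) = 0, max(27.25, 0) = 27.25
Node u (S = 105): continuation = e^(−0.08)·[0.3666·0.0000 + 0.6334·0.0000] = 0.0000; exercise value = 0.0000 ≤ continuation, so V_u = 0.0000
Node d (S = 67.5): continuation = e^(−0.08)·[0.3666·0.0000 + 0.6334·27.2500] = 15.9338; exercise value = 20.5000 > continuation, so V_d = 20.5000 (exercise)
Node 0 (S = 75): continuation = e^(−0.08)·[0.3666·0.0000 + 0.6334·20.5000] = 11.9869; exercise value = 13.0000 > continuation, so V_0 = 13.0000 (exercise)

£13.00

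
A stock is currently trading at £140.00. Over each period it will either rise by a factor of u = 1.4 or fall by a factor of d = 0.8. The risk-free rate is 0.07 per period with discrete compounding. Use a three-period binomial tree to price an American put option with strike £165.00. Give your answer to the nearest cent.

£31.64

Risk-neutral probability p = (1 + 0.07 − 0.8)/(1.4 − 0.8) = 0.2700/0.6000 = 0.4500
Terminal stock prices: S_uuu = 384.2, S_uud = 219.5, S_udd = 125.4, S_ddd = 71.68
Terminal payoffs (K − S): max(-219.2, 0) = 0, max(-54.52, 0) = 0, max(39.56, 0) = 39.56, max(93.32, 0) = 93.32
Node uu (S = 274.4): continuation = 1/1.07·[0.4500·0.0000 + 0.5500·0.0000] = 0.0000; exercise value = 0.0000 ≤ continuation, so V_uu = 0.0000
Node ud (S = 156.8): continuation = 1/1.07·[0.4500·0.0000 + 0.5500·39.5600] = 20.3346; exercise value = 8.2000 ≤ continuation, so V_ud = 20.3346
Node dd (S = 89.6): continuation = 1/1.07·[0.4500·39.5600 + 0.5500·93.3200] = 64.6056; exercise value = 75.4000 > continuation, so V_dd = 75.4000 (exercise)
Node u (S = 196): continuation = 1/1.07·[0.4500·0.0000 + 0.5500·20.3346] = 10.4524; exercise value = 0.0000 ≤ continuation, so V_u = 10.4524
Node d (S = 112): continuation = 1/1.07·[0.4500·20.3346 + 0.5500·75.4000] = 47.3089; exercise value = 53.0000 > continuation, so V_d = 53.0000 (exercise)
Node 0 (S = 140): continuation = 1/1.07·[0.4500·10.4524 + 0.5500·53.0000] = 31.6388; exercise value = 25.0000 ≤ continuation, so V_0 = 31.6388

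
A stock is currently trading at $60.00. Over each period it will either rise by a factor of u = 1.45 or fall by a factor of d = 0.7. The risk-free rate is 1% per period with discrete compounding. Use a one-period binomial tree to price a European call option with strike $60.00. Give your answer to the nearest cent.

$11.05

Risk-neutral probability p = (1 + 0.01 − 0.7)/(1.45 − 0.7) = 0.3100/0.7500 = 0.4133
Terminal stock prices: S_u = 87, S_d = 42
Terminal payoffs (S − K): max(27, 0) = 27, max(-18, 0) = 0
Node 0 (S = 60): V_0 = 1/1.01·[0.4133·27.0000 + 0.5867·0.0000] = 11.0495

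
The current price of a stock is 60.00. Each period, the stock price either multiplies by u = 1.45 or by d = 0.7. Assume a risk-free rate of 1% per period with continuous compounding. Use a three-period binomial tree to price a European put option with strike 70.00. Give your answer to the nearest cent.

Risk-neutral probability p = (e^0.01 − 0.7)/(1.45 − 0.7) = 0.3101/0.7500 = 0.4134
Terminal stock prices: S_uuu = 182.9, S_uud = 88.3, S_udd = 42.63, S_ddd = 20.58
Terminal payoffs (K − S): max(-112.9, 0) = 0, max(-18.3, 0) = 0, max(27.37, 0) = 27.37, max(49.42, 0) = 49.42
Node uu (S = 126.2): V_uu = e^(−0.01)·[0.4134·0.0000 + 0.5866·0.0000] = 0.0000
Node ud (S = 60.9): V_ud = e^(−0.01)·[0.4134·0.0000 + 0.5866·27.3700] = 15.8955
Node dd (S = 29.4): V_dd = e^(−0.01)·[0.4134·27.3700 + 0.5866·49.4200] = 39.9035
Node u (S = 87): V_u = e^(−0.01)·[0.4134·0.0000 + 0.5866·15.8955] = 9.2315
Node d (S = 42): V_d = e^(−0.01)·[0.4134·15.8955 + 0.5866·39.9035] = 29.6803
Node 0 (S = 60): V_0 = e^(−0.01)·[0.4134·9.2315 + 0.5866·29.6803] = 21.0155

21.02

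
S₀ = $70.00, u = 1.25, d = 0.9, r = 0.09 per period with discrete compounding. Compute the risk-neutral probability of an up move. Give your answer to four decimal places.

Risk-neutral probability p = (1 + 0.09 − 0.9)/(1.25 − 0.9) = 0.1900/0.3500 = 0.5429

p = 0.5429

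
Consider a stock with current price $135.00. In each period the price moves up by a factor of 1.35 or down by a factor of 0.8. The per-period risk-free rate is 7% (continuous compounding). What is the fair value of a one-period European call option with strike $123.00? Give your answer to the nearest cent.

$27.37

Risk-neutral probability p = (e^0.07 − 0.8)/(1.35 − 0.8) = 0.2725/0.5500 = 0.4955
Terminal stock prices: S_u = 182.2, S_d = 108
Terminal payoffs (S − K): max(59.25, 0) = 59.25, max(-15, 0) = 0
Node 0 (S = 135): V_0 = e^(−0.07)·[0.4955·59.2500 + 0.5045·0.0000] = 27.3719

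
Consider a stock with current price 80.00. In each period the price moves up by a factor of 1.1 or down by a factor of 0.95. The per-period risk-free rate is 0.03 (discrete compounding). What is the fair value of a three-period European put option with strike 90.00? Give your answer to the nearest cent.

Risk-neutral probability p = (1 + 0.03 − 0.95)/(1.1 − 0.95) = 0.0800/0.1500 = 0.5333
Terminal stock prices: S_uuu = 106.5, S_uud = 91.96, S_udd = 79.42, S_ddd = 68.59
Terminal payoffs (K − S): max(-16.48, 0) = 0, max(-1.96, 0) = 0, max(10.58, 0) = 10.58, max(21.41, 0) = 21.41
Node uu (S = 96.8): V_uu = 1/1.03·[0.5333·0.0000 + 0.4667·0.0000] = 0.0000
Node ud (S = 83.6): V_ud = 1/1.03·[0.5333·0.0000 + 0.4667·10.5800] = 4.7935
Node dd (S = 72.2): V_dd = 1/1.03·[0.5333·10.5800 + 0.4667·21.4100] = 15.1786
Node u (S = 88): V_u = 1/1.03·[0.5333·0.0000 + 0.4667·4.7935] = 2.1718
Node d (S = 76): V_d = 1/1.03·[0.5333·4.7935 + 0.4667·15.1786] = 9.3591
Node 0 (S = 80): V_0 = 1/1.03·[0.5333·2.1718 + 0.4667·9.3591] = 5.3650

5.36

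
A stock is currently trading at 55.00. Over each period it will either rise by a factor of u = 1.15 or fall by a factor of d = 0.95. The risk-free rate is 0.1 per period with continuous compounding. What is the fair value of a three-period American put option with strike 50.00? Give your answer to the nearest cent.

0.02

Risk-neutral probability p = (e^0.1 − 0.95)/(1.15 − 0.95) = 0.1552/0.2000 = 0.7759
Terminal stock prices: S_uuu = 83.65, S_uud = 69.1, S_udd = 57.08, S_ddd = 47.16
Terminal payoffs (K − S): max(-33.65, 0) = 0, max(-19.1, 0) = 0, max(-7.083, 0) = 0, max(2.844, 0) = 2.844
Node uu (S = 72.74): continuation = e^(−0.1)·[0.7759·0.0000 + 0.2241·0.0000] = 0.0000; exercise value = 0.0000 ≤ continuation, so V_uu = 0.0000
Node ud (S = 60.09): continuation = e^(−0.1)·[0.7759·0.0000 + 0.2241·0.0000] = 0.0000; exercise value = 0.0000 ≤ continuation, so V_ud = 0.0000
Node dd (S = 49.64): continuation = e^(−0.1)·[0.7759·0.0000 + 0.2241·2.8444] = 0.5769; exercise value = 0.3625 ≤ continuation, so V_dd = 0.5769
Node u (S = 63.25): continuation = e^(−0.1)·[0.7759·0.0000 + 0.2241·0.0000] = 0.0000; exercise value = 0.0000 ≤ continuation, so V_u = 0.0000
Node d (S = 52.25): continuation = e^(−0.1)·[0.7759·0.0000 + 0.2241·0.5769] = 0.1170; exercise value = 0.0000 ≤ continuation, so V_d = 0.1170
Node 0 (S = 55): continuation = e^(−0.1)·[0.7759·0.0000 + 0.2241·0.1170] = 0.0237; exercise value = 0.0000 ≤ continuation, so V_0 = 0.0237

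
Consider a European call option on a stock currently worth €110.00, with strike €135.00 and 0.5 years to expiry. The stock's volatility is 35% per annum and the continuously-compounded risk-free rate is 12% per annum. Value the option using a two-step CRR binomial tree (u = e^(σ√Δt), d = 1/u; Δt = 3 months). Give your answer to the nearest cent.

€5.86

CRR parameters: u = e^(σ√Δt) = e^(0.35·√0.25) = 1.1912, d = 1/u = 0.8395
Per-period rate: rΔt = 0.12·0.25 = 0.03, so R = e^0.03 = 1.0305
Risk-neutral probability p = (e^0.03 − 0.8395)/(1.1912 − 0.8395) = 0.1910/0.3518 = 0.5429
Terminal stock prices: S_uu = 156.1, S_ud = 110, S_dd = 77.52
Terminal payoffs (S − K): max(21.1, 0) = 21.1, max(-25, 0) = 0, max(-57.48, 0) = 0
Node u (S = 131): V_u = e^(−0.03)·[0.5429·21.0974 + 0.4571·0.0000] = 11.1159
Node d (S = 92.34): V_d = e^(−0.03)·[0.5429·0.0000 + 0.4571·0.0000] = 0.0000
Node 0 (S = 110): V_0 = e^(−0.03)·[0.5429·11.1159 + 0.4571·0.0000] = 5.8568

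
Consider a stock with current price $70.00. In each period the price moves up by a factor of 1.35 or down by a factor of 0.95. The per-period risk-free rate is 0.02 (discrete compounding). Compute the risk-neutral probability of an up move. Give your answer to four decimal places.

p = 0.1750

Risk-neutral probability p = (1 + 0.02 − 0.95)/(1.35 − 0.95) = 0.0700/0.4000 = 0.1750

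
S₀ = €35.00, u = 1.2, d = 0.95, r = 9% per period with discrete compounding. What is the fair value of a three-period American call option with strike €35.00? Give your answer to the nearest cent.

Risk-neutral probability p = (1 + 0.09 − 0.95)/(1.2 − 0.95) = 0.1400/0.2500 = 0.5600
Terminal stock prices: S_uuu = 60.48, S_uud = 47.88, S_udd = 37.91, S_ddd = 30.01
Terminal payoffs (S − K): max(25.48, 0) = 25.48, max(12.88, 0) = 12.88, max(2.905, 0) = 2.905, max(-4.992, 0) = 0
Node uu (S = 50.4): continuation = 1/1.09·[0.5600·25.4800 + 0.4400·12.8800] = 18.2899; exercise value = 15.4000 ≤ continuation, so V_uu = 18.2899
Node ud (S = 39.9): continuation = 1/1.09·[0.5600·12.8800 + 0.4400·2.9050] = 7.7899; exercise value = 4.9000 ≤ continuation, so V_ud = 7.7899
Node dd (S = 31.59): continuation = 1/1.09·[0.5600·2.9050 + 0.4400·0.0000] = 1.4925; exercise value = 0.0000 ≤ continuation, so V_dd = 1.4925
Node u (S = 42): continuation = 1/1.09·[0.5600·18.2899 + 0.4400·7.7899] = 12.5412; exercise value = 7.0000 ≤ continuation, so V_u = 12.5412
Node d (S = 33.25): continuation = 1/1.09·[0.5600·7.7899 + 0.4400·1.4925] = 4.6046; exercise value = 0.0000 ≤ continuation, so V_d = 4.6046
Node 0 (S = 35): continuation = 1/1.09·[0.5600·12.5412 + 0.4400·4.6046] = 8.3019; exercise value = 0.0000 ≤ continuation, so V_0 = 8.3019

€8.30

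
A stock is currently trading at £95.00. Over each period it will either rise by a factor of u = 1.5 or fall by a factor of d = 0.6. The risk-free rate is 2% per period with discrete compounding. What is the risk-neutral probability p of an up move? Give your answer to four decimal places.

Risk-neutral probability p = (1 + 0.02 − 0.6)/(1.5 − 0.6) = 0.4200/0.9000 = 0.4667

p = 0.4667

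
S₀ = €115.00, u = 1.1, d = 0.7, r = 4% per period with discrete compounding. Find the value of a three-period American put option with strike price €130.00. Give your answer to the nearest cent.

€15.17

Risk-neutral probability p = (1 + 0.04 − 0.7)/(1.1 − 0.7) = 0.3400/0.4000 = 0.8500
Terminal stock prices: S_uuu = 153.1, S_uud = 97.41, S_udd = 61.98, S_ddd = 39.44
Terminal payoffs (K − S): max(-23.07, 0) = 0, max(32.59, 0) = 32.59, max(68.02, 0) = 68.02, max(90.56, 0) = 90.56
Node uu (S = 139.2): continuation = 1/1.04·[0.8500·0.0000 + 0.1500·32.5950] = 4.7012; exercise value = 0.0000 ≤ continuation, so V_uu = 4.7012
Node ud (S = 88.55): continuation = 1/1.04·[0.8500·32.5950 + 0.1500·68.0150] = 36.4500; exercise value = 41.4500 > continuation, so V_ud = 41.4500 (exercise)
Node dd (S = 56.35): continuation = 1/1.04·[0.8500·68.0150 + 0.1500·90.5550] = 68.6500; exercise value = 73.6500 > continuation, so V_dd = 73.6500 (exercise)
Node u (S = 126.5): continuation = 1/1.04·[0.8500·4.7012 + 0.1500·41.4500] = 9.8207; exercise value = 3.5000 ≤ continuation, so V_u = 9.8207
Node d (S = 80.5): continuation = 1/1.04·[0.8500·41.4500 + 0.1500·73.6500] = 44.5000; exercise value = 49.5000 > continuation, so V_d = 49.5000 (exercise)
Node 0 (S = 115): continuation = 1/1.04·[0.8500·9.8207 + 0.1500·49.5000] = 15.1660; exercise value = 15.0000 ≤ continuation, so V_0 = 15.1660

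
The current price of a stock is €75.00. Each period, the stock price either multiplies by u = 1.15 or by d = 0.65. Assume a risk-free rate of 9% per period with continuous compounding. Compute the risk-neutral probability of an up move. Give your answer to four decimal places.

Risk-neutral probability p = (e^0.09 − 0.65)/(1.15 − 0.65) = 0.4442/0.5000 = 0.8883

p = 0.8883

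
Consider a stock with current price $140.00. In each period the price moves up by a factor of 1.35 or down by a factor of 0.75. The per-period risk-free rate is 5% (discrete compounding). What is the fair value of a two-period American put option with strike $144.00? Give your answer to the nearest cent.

Risk-neutral probability p = (1 + 0.05 − 0.75)/(1.35 − 0.75) = 0.3000/0.6000 = 0.5000
Terminal stock prices: S_uu = 255.2, S_ud = 141.8, S_dd = 78.75
Terminal payoffs (K − S): max(-111.2, 0) = 0, max(2.25, 0) = 2.25, max(65.25, 0) = 65.25
Node u (S = 189): continuation = 1/1.05·[0.5000·0.0000 + 0.5000·2.2500] = 1.0714; exercise value = 0.0000 ≤ continuation, so V_u = 1.0714
Node d (S = 105): continuation = 1/1.05·[0.5000·2.2500 + 0.5000·65.2500] = 32.1429; exercise value = 39.0000 > continuation, so V_d = 39.0000 (exercise)
Node 0 (S = 140): continuation = 1/1.05·[0.5000·1.0714 + 0.5000·39.0000] = 19.0816; exercise value = 4.0000 ≤ continuation, so V_0 = 19.0816

$19.08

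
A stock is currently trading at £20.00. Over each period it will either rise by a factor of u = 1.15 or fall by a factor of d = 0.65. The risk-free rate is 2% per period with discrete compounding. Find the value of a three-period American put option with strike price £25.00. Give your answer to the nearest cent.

Risk-neutral probability p = (1 + 0.02 − 0.65)/(1.15 − 0.65) = 0.3700/0.5000 = 0.7400
Terminal stock prices: S_uuu = 30.42, S_uud = 17.19, S_udd = 9.718, S_ddd = 5.492
Terminal payoffs (K − S): max(-5.417, 0) = 0, max(7.808, 0) = 7.808, max(15.28, 0) = 15.28, max(19.51, 0) = 19.51
Node uu (S = 26.45): continuation = 1/1.02·[0.7400·0.0000 + 0.2600·7.8075] = 1.9901; exercise value = 0.0000 ≤ continuation, so V_uu = 1.9901
Node ud (S = 14.95): continuation = 1/1.02·[0.7400·7.8075 + 0.2600·15.2825] = 9.5598; exercise value = 10.0500 > continuation, so V_ud = 10.0500 (exercise)
Node dd (S = 8.45): continuation = 1/1.02·[0.7400·15.2825 + 0.2600·19.5075] = 16.0598; exercise value = 16.5500 > continuation, so V_dd = 16.5500 (exercise)
Node u (S = 23): continuation = 1/1.02·[0.7400·1.9901 + 0.2600·10.0500] = 4.0056; exercise value = 2.0000 ≤ continuation, so V_u = 4.0056
Node d (S = 13): continuation = 1/1.02·[0.7400·10.0500 + 0.2600·16.5500] = 11.5098; exercise value = 12.0000 > continuation, so V_d = 12.0000 (exercise)
Node 0 (S = 20): continuation = 1/1.02·[0.7400·4.0056 + 0.2600·12.0000] = 5.9648; exercise value = 5.0000 ≤ continuation, so V_0 = 5.9648

£5.96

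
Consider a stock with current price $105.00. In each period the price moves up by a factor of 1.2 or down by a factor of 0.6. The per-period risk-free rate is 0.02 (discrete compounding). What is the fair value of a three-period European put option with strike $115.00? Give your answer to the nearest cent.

$24.84

Risk-neutral probability p = (1 + 0.02 − 0.6)/(1.2 − 0.6) = 0.4200/0.6000 = 0.7000
Terminal stock prices: S_uuu = 181.4, S_uud = 90.72, S_udd = 45.36, S_ddd = 22.68
Terminal payoffs (K − S): max(-66.44, 0) = 0, max(24.28, 0) = 24.28, max(69.64, 0) = 69.64, max(92.32, 0) = 92.32
Node uu (S = 151.2): V_uu = 1/1.02·[0.7000·0.0000 + 0.3000·24.2800] = 7.1412
Node ud (S = 75.6): V_ud = 1/1.02·[0.7000·24.2800 + 0.3000·69.6400] = 37.1451
Node dd (S = 37.8): V_dd = 1/1.02·[0.7000·69.6400 + 0.3000·92.3200] = 74.9451
Node u (S = 126): V_u = 1/1.02·[0.7000·7.1412 + 0.3000·37.1451] = 15.8258
Node d (S = 63): V_d = 1/1.02·[0.7000·37.1451 + 0.3000·74.9451] = 47.5344
Node 0 (S = 105): V_0 = 1/1.02·[0.7000·15.8258 + 0.3000·47.5344] = 24.8416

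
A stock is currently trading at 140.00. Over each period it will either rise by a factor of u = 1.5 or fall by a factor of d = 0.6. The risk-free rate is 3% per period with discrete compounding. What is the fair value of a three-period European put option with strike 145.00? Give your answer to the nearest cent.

39.78

Risk-neutral probability p = (1 + 0.03 − 0.6)/(1.5 − 0.6) = 0.4300/0.9000 = 0.4778
Terminal stock prices: S_uuu = 472.5, S_uud = 189, S_udd = 75.6, S_ddd = 30.24
Terminal payoffs (K − S): max(-327.5, 0) = 0, max(-44, 0) = 0, max(69.4, 0) = 69.4, max(114.8, 0) = 114.8
Node uu (S = 315): V_uu = 1/1.03·[0.4778·0.0000 + 0.5222·0.0000] = 0.0000
Node ud (S = 126): V_ud = 1/1.03·[0.4778·0.0000 + 0.5222·69.4000] = 35.1866
Node dd (S = 50.4): V_dd = 1/1.03·[0.4778·69.4000 + 0.5222·114.7600] = 90.3767
Node u (S = 210): V_u = 1/1.03·[0.4778·0.0000 + 0.5222·35.1866] = 17.8400
Node d (S = 84): V_d = 1/1.03·[0.4778·35.1866 + 0.5222·90.3767] = 62.1438
Node 0 (S = 140): V_0 = 1/1.03·[0.4778·17.8400 + 0.5222·62.1438] = 39.7830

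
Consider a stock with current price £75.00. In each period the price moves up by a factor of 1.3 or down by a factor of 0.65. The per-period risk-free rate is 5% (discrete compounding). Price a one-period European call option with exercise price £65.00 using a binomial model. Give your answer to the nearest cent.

Risk-neutral probability p = (1 + 0.05 − 0.65)/(1.3 − 0.65) = 0.4000/0.6500 = 0.6154
Terminal stock prices: S_u = 97.5, S_d = 48.75
Terminal payoffs (S − K): max(32.5, 0) = 32.5, max(-16.25, 0) = 0
Node 0 (S = 75): V_0 = 1/1.05·[0.6154·32.5000 + 0.3846·0.0000] = 19.0476

£19.05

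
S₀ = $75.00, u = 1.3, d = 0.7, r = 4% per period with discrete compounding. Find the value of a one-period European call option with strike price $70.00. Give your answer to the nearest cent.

Risk-neutral probability p = (1 + 0.04 − 0.7)/(1.3 − 0.7) = 0.3400/0.6000 = 0.5667
Terminal stock prices: S_u = 97.5, S_d = 52.5
Terminal payoffs (S − K): max(27.5, 0) = 27.5, max(-17.5, 0) = 0
Node 0 (S = 75): V_0 = 1/1.04·[0.5667·27.5000 + 0.4333·0.0000] = 14.9840

$14.98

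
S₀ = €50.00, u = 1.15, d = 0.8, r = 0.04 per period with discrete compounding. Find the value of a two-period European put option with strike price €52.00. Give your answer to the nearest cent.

Risk-neutral probability p = (1 + 0.04 − 0.8)/(1.15 − 0.8) = 0.2400/0.3500 = 0.6857
Terminal stock prices: S_uu = 66.12, S_ud = 46, S_dd = 32
Terminal payoffs (K − S): max(-14.12, 0) = 0, max(6, 0) = 6, max(20, 0) = 20
Node u (S = 57.5): V_u = 1/1.04·[0.6857·0.0000 + 0.3143·6.0000] = 1.8132
Node d (S = 40): V_d = 1/1.04·[0.6857·6.0000 + 0.3143·20.0000] = 10.0000
Node 0 (S = 50): V_0 = 1/1.04·[0.6857·1.8132 + 0.3143·10.0000] = 4.2175

€4.22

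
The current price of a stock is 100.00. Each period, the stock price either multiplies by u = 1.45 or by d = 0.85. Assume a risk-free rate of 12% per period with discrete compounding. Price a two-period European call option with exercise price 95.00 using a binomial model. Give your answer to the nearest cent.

29.75

Risk-neutral probability p = (1 + 0.12 − 0.85)/(1.45 − 0.85) = 0.2700/0.6000 = 0.4500
Terminal stock prices: S_uu = 210.2, S_ud = 123.2, S_dd = 72.25
Terminal payoffs (S − K): max(115.2, 0) = 115.2, max(28.25, 0) = 28.25, max(-22.75, 0) = 0
Node u (S = 145): V_u = 1/1.12·[0.4500·115.2500 + 0.5500·28.2500] = 60.1786
Node d (S = 85): V_d = 1/1.12·[0.4500·28.2500 + 0.5500·0.0000] = 11.3504
Node 0 (S = 100): V_0 = 1/1.12·[0.4500·60.1786 + 0.5500·11.3504] = 29.7528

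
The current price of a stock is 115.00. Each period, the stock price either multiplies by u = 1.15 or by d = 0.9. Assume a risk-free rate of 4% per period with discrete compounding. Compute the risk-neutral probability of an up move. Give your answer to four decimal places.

Risk-neutral probability p = (1 + 0.04 − 0.9)/(1.15 − 0.9) = 0.1400/0.2500 = 0.5600

p = 0.5600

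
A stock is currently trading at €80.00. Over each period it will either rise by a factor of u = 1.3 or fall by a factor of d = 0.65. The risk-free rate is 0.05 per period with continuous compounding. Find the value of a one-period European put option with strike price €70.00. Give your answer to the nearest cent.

€6.55

Risk-neutral probability p = (e^0.05 − 0.65)/(1.3 − 0.65) = 0.4013/0.6500 = 0.6173
Terminal stock prices: S_u = 104, S_d = 52
Terminal payoffs (K − S): max(-34, 0) = 0, max(18, 0) = 18
Node 0 (S = 80): V_0 = e^(−0.05)·[0.6173·0.0000 + 0.3827·18.0000] = 6.5520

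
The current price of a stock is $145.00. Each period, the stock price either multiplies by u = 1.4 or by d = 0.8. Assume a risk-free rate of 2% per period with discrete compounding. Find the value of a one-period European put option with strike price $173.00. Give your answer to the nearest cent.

$35.39

Risk-neutral probability p = (1 + 0.02 − 0.8)/(1.4 − 0.8) = 0.2200/0.6000 = 0.3667
Terminal stock prices: S_u = 203, S_d = 116
Terminal payoffs (K − S): max(-30, 0) = 0, max(57, 0) = 57
Node 0 (S = 145): V_0 = 1/1.02·[0.3667·0.0000 + 0.6333·57.0000] = 35.3922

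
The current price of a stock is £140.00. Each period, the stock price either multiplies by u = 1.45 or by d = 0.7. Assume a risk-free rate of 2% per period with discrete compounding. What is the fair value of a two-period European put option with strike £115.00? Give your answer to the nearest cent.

£14.66

Risk-neutral probability p = (1 + 0.02 − 0.7)/(1.45 − 0.7) = 0.3200/0.7500 = 0.4267
Terminal stock prices: S_uu = 294.4, S_ud = 142.1, S_dd = 68.6
Terminal payoffs (K − S): max(-179.4, 0) = 0, max(-27.1, 0) = 0, max(46.4, 0) = 46.4
Node u (S = 203): V_u = 1/1.02·[0.4267·0.0000 + 0.5733·0.0000] = 0.0000
Node d (S = 98): V_d = 1/1.02·[0.4267·0.0000 + 0.5733·46.4000] = 26.0810
Node 0 (S = 140): V_0 = 1/1.02·[0.4267·0.0000 + 0.5733·26.0810] = 14.6599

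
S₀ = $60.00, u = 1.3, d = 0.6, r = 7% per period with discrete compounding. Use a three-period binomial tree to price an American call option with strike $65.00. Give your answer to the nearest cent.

Risk-neutral probability p = (1 + 0.07 − 0.6)/(1.3 − 0.6) = 0.4700/0.7000 = 0.6714
Terminal stock prices: S_uuu = 131.8, S_uud = 60.84, S_udd = 28.08, S_ddd = 12.96
Terminal payoffs (S − K): max(66.82, 0) = 66.82, max(-4.16, 0) = 0, max(-36.92, 0) = 0, max(-52.04, 0) = 0
Node uu (S = 101.4): continuation = 1/1.07·[0.6714·66.8200 + 0.3286·0.0000] = 41.9298; exercise value = 36.4000 ≤ continuation, so V_uu = 41.9298
Node ud (S = 46.8): continuation = 1/1.07·[0.6714·0.0000 + 0.3286·0.0000] = 0.0000; exercise value = 0.0000 ≤ continuation, so V_ud = 0.0000
Node dd (S = 21.6): continuation = 1/1.07·[0.6714·0.0000 + 0.3286·0.0000] = 0.0000; exercise value = 0.0000 ≤ continuation, so V_dd = 0.0000
Node u (S = 78): continuation = 1/1.07·[0.6714·41.9298 + 0.3286·0.0000] = 26.3111; exercise value = 13.0000 ≤ continuation, so V_u = 26.3111
Node d (S = 36): continuation = 1/1.07·[0.6714·0.0000 + 0.3286·0.0000] = 0.0000; exercise value = 0.0000 ≤ continuation, so V_d = 0.0000
Node 0 (S = 60): continuation = 1/1.07·[0.6714·26.3111 + 0.3286·0.0000] = 16.5103; exercise value = 0.0000 ≤ continuation, so V_0 = 16.5103

$16.51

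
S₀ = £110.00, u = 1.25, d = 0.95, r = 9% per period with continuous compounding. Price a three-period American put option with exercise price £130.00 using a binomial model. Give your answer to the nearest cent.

Risk-neutral probability p = (e^0.09 − 0.95)/(1.25 − 0.95) = 0.1442/0.3000 = 0.4806
Terminal stock prices: S_uuu = 214.8, S_uud = 163.3, S_udd = 124.1, S_ddd = 94.31
Terminal payoffs (K − S): max(-84.84, 0) = 0, max(-33.28, 0) = 0, max(5.906, 0) = 5.906, max(35.69, 0) = 35.69
Node uu (S = 171.9): continuation = e^(−0.09)·[0.4806·0.0000 + 0.5194·0.0000] = 0.0000; exercise value = 0.0000 ≤ continuation, so V_uu = 0.0000
Node ud (S = 130.6): continuation = e^(−0.09)·[0.4806·0.0000 + 0.5194·5.9062] = 2.8038; exercise value = 0.0000 ≤ continuation, so V_ud = 2.8038
Node dd (S = 99.27): continuation = e^(−0.09)·[0.4806·5.9062 + 0.5194·35.6888] = 19.5361; exercise value = 30.7250 > continuation, so V_dd = 30.7250 (exercise)
Node u (S = 137.5): continuation = e^(−0.09)·[0.4806·0.0000 + 0.5194·2.8038] = 1.3310; exercise value = 0.0000 ≤ continuation, so V_u = 1.3310
Node d (S = 104.5): continuation = e^(−0.09)·[0.4806·2.8038 + 0.5194·30.7250] = 15.8170; exercise value = 25.5000 > continuation, so V_d = 25.5000 (exercise)
Node 0 (S = 110): continuation = e^(−0.09)·[0.4806·1.3310 + 0.5194·25.5000] = 12.6898; exercise value = 20.0000 > continuation, so V_0 = 20.0000 (exercise)

£20.00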